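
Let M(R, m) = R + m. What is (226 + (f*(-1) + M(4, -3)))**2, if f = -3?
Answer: 52900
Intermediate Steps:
(226 + (f*(-1) + M(4, -3)))**2 = (226 + (-3*(-1) + (4 - 3)))**2 = (226 + (3 + 1))**2 = (226 + 4)**2 = 230**2 = 52900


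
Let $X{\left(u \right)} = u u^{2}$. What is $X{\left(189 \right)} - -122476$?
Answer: $6873745$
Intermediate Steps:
$X{\left(u \right)} = u^{3}$
$X{\left(189 \right)} - -122476 = 189^{3} - -122476 = 6751269 + 122476 = 6873745$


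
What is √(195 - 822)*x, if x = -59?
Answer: -59*I*√627 ≈ -1477.4*I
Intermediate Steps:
√(195 - 822)*x = √(195 - 822)*(-59) = √(-627)*(-59) = (I*√627)*(-59) = -59*I*√627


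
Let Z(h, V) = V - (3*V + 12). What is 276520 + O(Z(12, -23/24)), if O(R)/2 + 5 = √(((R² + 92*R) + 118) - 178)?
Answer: 276510 + I*√127583/6 ≈ 2.7651e+5 + 59.531*I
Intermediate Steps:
Z(h, V) = -12 - 2*V (Z(h, V) = V - (12 + 3*V) = V + (-12 - 3*V) = -12 - 2*V)
O(R) = -10 + 2*√(-60 + R² + 92*R) (O(R) = -10 + 2*√(((R² + 92*R) + 118) - 178) = -10 + 2*√((118 + R² + 92*R) - 178) = -10 + 2*√(-60 + R² + 92*R))
276520 + O(Z(12, -23/24)) = 276520 + (-10 + 2*√(-60 + (-12 - (-46)/24)² + 92*(-12 - (-46)/24))) = 276520 + (-10 + 2*√(-60 + (-12 - 2*(-23/24))² + 92*(-12 - 2*(-23/24)))) = 276520 + (-10 + 2*√(-60 + (-12 + 23/12)² + 92*(-12 + 23/12))) = 276520 + (-10 + 2*√(-60 + (-121/12)² + 92*(-121/12))) = 276520 + (-10 + 2*√(-60 + 14641/144 - 2783/3)) = 276520 + (-10 + 2*√(-127583/144)) = 276520 + (-10 + 2*(I*√127583/12)) = 276520 + (-10 + I*√127583/6) = 276510 + I*√127583/6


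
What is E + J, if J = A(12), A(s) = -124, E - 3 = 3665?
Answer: 3544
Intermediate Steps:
E = 3668 (E = 3 + 3665 = 3668)
J = -124
E + J = 3668 - 124 = 3544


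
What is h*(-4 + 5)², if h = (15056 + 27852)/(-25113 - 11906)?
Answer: -42908/37019 ≈ -1.1591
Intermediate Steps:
h = -42908/37019 (h = 42908/(-37019) = 42908*(-1/37019) = -42908/37019 ≈ -1.1591)
h*(-4 + 5)² = -42908*(-4 + 5)²/37019 = -42908/37019*1² = -42908/37019*1 = -42908/37019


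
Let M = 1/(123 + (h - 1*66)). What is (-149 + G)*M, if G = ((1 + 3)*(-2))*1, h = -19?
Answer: -157/38 ≈ -4.1316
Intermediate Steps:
G = -8 (G = (4*(-2))*1 = -8*1 = -8)
M = 1/38 (M = 1/(123 + (-19 - 1*66)) = 1/(123 + (-19 - 66)) = 1/(123 - 85) = 1/38 ≈ 0.026316)
(-149 + G)*M = (-149 - 8)*(1/38) = -157*1/38 = -157/38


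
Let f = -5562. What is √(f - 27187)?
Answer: I*√32749 ≈ 180.97*I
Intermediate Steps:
√(f - 27187) = √(-5562 - 27187) = √(-32749) = I*√32749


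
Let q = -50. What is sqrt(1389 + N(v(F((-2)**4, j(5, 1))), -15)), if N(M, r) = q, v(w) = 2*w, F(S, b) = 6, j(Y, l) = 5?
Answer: sqrt(1339) ≈ 36.592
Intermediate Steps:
N(M, r) = -50
sqrt(1389 + N(v(F((-2)**4, j(5, 1))), -15)) = sqrt(1389 - 50) = sqrt(1339)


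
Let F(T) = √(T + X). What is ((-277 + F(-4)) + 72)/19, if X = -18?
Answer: -205/19 + I*√22/19 ≈ -10.789 + 0.24686*I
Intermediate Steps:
F(T) = √(-18 + T) (F(T) = √(T - 18) = √(-18 + T))
((-277 + F(-4)) + 72)/19 = ((-277 + √(-18 - 4)) + 72)/19 = ((-277 + √(-22)) + 72)*(1/19) = ((-277 + I*√22) + 72)*(1/19) = (-205 + I*√22)*(1/19) = -205/19 + I*√22/19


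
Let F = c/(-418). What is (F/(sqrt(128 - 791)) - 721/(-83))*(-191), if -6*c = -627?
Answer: -137711/83 - 191*I*sqrt(663)/2652 ≈ -1659.2 - 1.8545*I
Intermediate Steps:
c = 209/2 (c = -1/6*(-627) = 209/2 ≈ 104.50)
F = -1/4 (F = (209/2)/(-418) = (209/2)*(-1/418) = -1/4 ≈ -0.25000)
(F/(sqrt(128 - 791)) - 721/(-83))*(-191) = (-1/(4*sqrt(128 - 791)) - 721/(-83))*(-191) = (-(-I*sqrt(663)/663)/4 - 721*(-1/83))*(-191) = (-(-I*sqrt(663)/663)/4 + 721/83)*(-191) = (-(-1)*I*sqrt(663)/2652 + 721/83)*(-191) = (I*sqrt(663)/2652 + 721/83)*(-191) = (721/83 + I*sqrt(663)/2652)*(-191) = -137711/83 - 191*I*sqrt(663)/2652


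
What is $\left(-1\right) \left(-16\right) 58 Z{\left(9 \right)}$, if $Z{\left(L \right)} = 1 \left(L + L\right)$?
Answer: $16704$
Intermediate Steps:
$Z{\left(L \right)} = 2 L$ ($Z{\left(L \right)} = 1 \cdot 2 L = 2 L$)
$\left(-1\right) \left(-16\right) 58 Z{\left(9 \right)} = \left(-1\right) \left(-16\right) 58 \cdot 2 \cdot 9 = 16 \cdot 58 \cdot 18 = 928 \cdot 18 = 16704$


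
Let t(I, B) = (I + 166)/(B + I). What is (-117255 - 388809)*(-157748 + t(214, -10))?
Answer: 1357103900464/17 ≈ 7.9830e+10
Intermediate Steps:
t(I, B) = (166 + I)/(B + I)
(-117255 - 388809)*(-157748 + t(214, -10)) = (-117255 - 388809)*(-157748 + (166 + 214)/(-10 + 214)) = -506064*(-157748 + 380/204) = -506064*(-157748 + (1/204)*380) = -506064*(-157748 + 95/51) = -506064*(-8045053/51) = 1357103900464/17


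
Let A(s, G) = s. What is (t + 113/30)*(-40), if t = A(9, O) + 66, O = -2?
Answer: -9452/3 ≈ -3150.7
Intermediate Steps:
t = 75 (t = 9 + 66 = 75)
(t + 113/30)*(-40) = (75 + 113/30)*(-40) = (2363/30)*(-40) = -9452/3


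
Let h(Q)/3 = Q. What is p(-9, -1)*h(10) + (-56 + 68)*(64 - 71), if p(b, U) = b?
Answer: -354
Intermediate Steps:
h(Q) = 3*Q
p(-9, -1)*h(10) + (-56 + 68)*(64 - 71) = -27*10 + (-56 + 68)*(64 - 71) = -9*30 + 12*(-7) = -270 - 84 = -354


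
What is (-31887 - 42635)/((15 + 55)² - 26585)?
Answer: 74522/21685 ≈ 3.4366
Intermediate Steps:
(-31887 - 42635)/((15 + 55)² - 26585) = -74522/(70² - 26585) = -74522/(4900 - 26585) = -74522/(-21685) = -74522*(-1/21685) = 74522/21685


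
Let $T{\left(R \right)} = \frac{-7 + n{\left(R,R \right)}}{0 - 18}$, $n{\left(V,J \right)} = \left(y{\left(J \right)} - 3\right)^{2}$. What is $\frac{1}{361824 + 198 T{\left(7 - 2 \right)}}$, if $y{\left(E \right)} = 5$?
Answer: $\frac{1}{361857} \approx 2.7635 \cdot 10^{-6}$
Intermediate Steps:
$n{\left(V,J \right)} = 4$ ($n{\left(V,J \right)} = \left(5 - 3\right)^{2} = 2^{2} = 4$)
$T{\left(R \right)} = \frac{1}{6}$ ($T{\left(R \right)} = \frac{-7 + 4}{0 - 18} = - \frac{3}{-18} = \left(-3\right) \left(- \frac{1}{18}\right) = \frac{1}{6}$)
$\frac{1}{361824 + 198 T{\left(7 - 2 \right)}} = \frac{1}{361824 + 198 \cdot \frac{1}{6}} = \frac{1}{361824 + 33} = \frac{1}{361857}$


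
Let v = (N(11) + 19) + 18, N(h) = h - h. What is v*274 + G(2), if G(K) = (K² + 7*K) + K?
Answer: 10158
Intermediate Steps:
N(h) = 0
G(K) = K² + 8*K
v = 37 (v = (0 + 19) + 18 = 19 + 18 = 37)
v*274 + G(2) = 37*274 + 2*(8 + 2) = 10138 + 2*10 = 10138 + 20 = 10158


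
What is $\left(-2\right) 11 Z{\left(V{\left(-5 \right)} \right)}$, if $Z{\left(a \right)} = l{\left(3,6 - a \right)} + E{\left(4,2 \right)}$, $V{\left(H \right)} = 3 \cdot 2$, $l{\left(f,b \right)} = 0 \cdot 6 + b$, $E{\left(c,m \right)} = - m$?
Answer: $44$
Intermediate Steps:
$l{\left(f,b \right)} = b$ ($l{\left(f,b \right)} = 0 + b = b$)
$V{\left(H \right)} = 6$
$Z{\left(a \right)} = 4 - a$ ($Z{\left(a \right)} = \left(6 - a\right) - 2 = 4 - a$)
$\left(-2\right) 11 Z{\left(V{\left(-5 \right)} \right)} = \left(-2\right) 11 \left(4 - 6\right) = - 22 \left(4 - 6\right) = \left(-22\right) \left(-2\right) = 44$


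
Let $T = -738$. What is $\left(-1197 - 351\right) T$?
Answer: $1142424$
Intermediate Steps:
$\left(-1197 - 351\right) T = \left(-1197 - 351\right) \left(-738\right) = \left(-1548\right) \left(-738\right) = 1142424$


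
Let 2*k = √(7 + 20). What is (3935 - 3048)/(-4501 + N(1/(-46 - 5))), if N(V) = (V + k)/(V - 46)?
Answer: -29322264533992/148793123058879 + 70780826*√3/49597707686293 ≈ -0.19706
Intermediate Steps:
k = 3*√3/2 (k = √(7 + 20)/2 = √27/2 = (3*√3)/2 = 3*√3/2 ≈ 2.5981)
N(V) = (V + 3*√3/2)/(-46 + V) (N(V) = (V + 3*√3/2)/(V - 46) = (V + 3*√3/2)/(-46 + V))
(3935 - 3048)/(-4501 + N(1/(-46 - 5))) = (3935 - 3048)/(-4501 + (1/(-46 - 5) + 3*√3/2)/(-46 + 1/(-46 - 5))) = 887/(-4501 + (1/(-51) + 3*√3/2)/(-46 + 1/(-51))) = 887/(-4501 + (-1/51 + 3*√3/2)/(-46 - 1/51)) = 887/(-4501 + (-1/51 + 3*√3/2)/(-2347/51)) = 887/(-4501 - 51*(-1/51 + 3*√3/2)/2347) = 887/(-4501 + (1/2347 - 153*√3/4694)) = 887/(-10563846/2347 - 153*√3/4694)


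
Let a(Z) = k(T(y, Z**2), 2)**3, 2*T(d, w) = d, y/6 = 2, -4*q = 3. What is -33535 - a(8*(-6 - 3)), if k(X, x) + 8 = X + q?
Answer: -2144909/64 ≈ -33514.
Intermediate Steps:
q = -3/4 (q = -1/4*3 = -3/4 ≈ -0.75000)
y = 12 (y = 6*2 = 12)
T(d, w) = d/2
k(X, x) = -35/4 + X (k(X, x) = -8 + (X - 3/4) = -8 + (-3/4 + X) = -35/4 + X)
a(Z) = -1331/64 (a(Z) = (-35/4 + (1/2)*12)**3 = (-35/4 + 6)**3 = (-11/4)**3 = -1331/64)
-33535 - a(8*(-6 - 3)) = -33535 - 1*(-1331/64) = -33535 + 1331/64 = -2144909/64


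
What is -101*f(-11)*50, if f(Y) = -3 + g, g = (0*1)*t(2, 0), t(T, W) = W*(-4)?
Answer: 15150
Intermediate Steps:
t(T, W) = -4*W
g = 0 (g = (0*1)*(-4*0) = 0*0 = 0)
f(Y) = -3 (f(Y) = -3 + 0 = -3)
-101*f(-11)*50 = -101*(-3)*50 = 303*50 = 15150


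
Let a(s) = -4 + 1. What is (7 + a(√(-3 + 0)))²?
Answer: 16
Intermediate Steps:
a(s) = -3
(7 + a(√(-3 + 0)))² = (7 - 3)² = 4² = 16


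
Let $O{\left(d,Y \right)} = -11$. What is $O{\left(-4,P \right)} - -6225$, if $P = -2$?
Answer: $6214$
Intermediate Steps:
$O{\left(-4,P \right)} - -6225 = -11 - -6225 = -11 + 6225 = 6214$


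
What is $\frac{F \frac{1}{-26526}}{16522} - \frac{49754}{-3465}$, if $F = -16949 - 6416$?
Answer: $\frac{660769605061}{46017570060} \approx 14.359$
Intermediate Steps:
$F = -23365$ ($F = -16949 - 6416 = -23365$)
$\frac{F \frac{1}{-26526}}{16522} - \frac{49754}{-3465} = \frac{\left(-23365\right) \frac{1}{-26526}}{16522} - \frac{49754}{-3465} = \left(-23365\right) \left(- \frac{1}{26526}\right) \frac{1}{16522} - - \frac{49754}{3465} = \frac{23365}{26526} \cdot \frac{1}{16522} + \frac{49754}{3465} = \frac{23365}{438262572} + \frac{49754}{3465} = \frac{660769605061}{46017570060}$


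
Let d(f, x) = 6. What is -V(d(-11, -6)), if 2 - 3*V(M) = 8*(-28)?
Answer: -226/3 ≈ -75.333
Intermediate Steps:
V(M) = 226/3 (V(M) = 2/3 - 8*(-28)/3 = 2/3 - 1/3*(-224) = 2/3 + 224/3 = 226/3)
-V(d(-11, -6)) = -1*226/3 = -226/3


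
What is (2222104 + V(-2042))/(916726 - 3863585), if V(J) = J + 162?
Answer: -2220224/2946859 ≈ -0.75342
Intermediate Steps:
V(J) = 162 + J
(2222104 + V(-2042))/(916726 - 3863585) = (2222104 + (162 - 2042))/(916726 - 3863585) = (2222104 - 1880)/(-2946859) = 2220224*(-1/2946859) = -2220224/2946859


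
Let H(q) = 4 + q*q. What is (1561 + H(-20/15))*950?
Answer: 13395950/9 ≈ 1.4884e+6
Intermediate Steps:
H(q) = 4 + q²
(1561 + H(-20/15))*950 = (1561 + (4 + (-20/15)²))*950 = (1561 + (4 + (-20*1/15)²))*950 = (1561 + (4 + (-4/3)²))*950 = (1561 + (4 + 16/9))*950 = (1561 + 52/9)*950 = (14101/9)*950 = 13395950/9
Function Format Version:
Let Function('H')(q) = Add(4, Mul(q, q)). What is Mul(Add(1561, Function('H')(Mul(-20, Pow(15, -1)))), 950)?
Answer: Rational(13395950, 9) ≈ 1.4884e+6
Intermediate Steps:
Function('H')(q) = Add(4, Pow(q, 2))
Mul(Add(1561, Function('H')(Mul(-20, Pow(15, -1)))), 950) = Mul(Add(1561, Add(4, Pow(Mul(-20, Pow(15, -1)), 2))), 950) = Mul(Add(1561, Add(4, Pow(Mul(-20, Rational(1, 15)), 2))), 950) = Mul(Add(1561, Add(4, Pow(Rational(-4, 3), 2))), 950) = Mul(Add(1561, Add(4, Rational(16, 9))), 950) = Mul(Add(1561, Rational(52, 9)), 950) = Mul(Rational(14101, 9), 950) = Rational(13395950, 9)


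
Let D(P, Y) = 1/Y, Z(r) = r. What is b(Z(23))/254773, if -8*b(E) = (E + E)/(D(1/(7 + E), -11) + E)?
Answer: -253/256811184 ≈ -9.8516e-7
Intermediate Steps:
b(E) = -E/(4*(-1/11 + E)) (b(E) = -(E + E)/(8*(1/(-11) + E)) = -2*E/(8*(-1/11 + E)) = -E/(4*(-1/11 + E)))
b(Z(23))/254773 = -11*23/(-4 + 44*23)/254773 = -11*23/(-4 + 1012)*(1/254773) = -11*23/1008*(1/254773) = -11*23*1/1008*(1/254773) = -253/1008*1/254773 = -253/256811184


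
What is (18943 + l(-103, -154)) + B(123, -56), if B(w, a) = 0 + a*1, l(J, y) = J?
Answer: 18784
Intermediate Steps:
B(w, a) = a (B(w, a) = 0 + a = a)
(18943 + l(-103, -154)) + B(123, -56) = (18943 - 103) - 56 = 18840 - 56 = 18784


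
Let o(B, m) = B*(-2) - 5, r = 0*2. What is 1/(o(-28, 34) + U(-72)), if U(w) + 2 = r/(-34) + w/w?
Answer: 1/50 ≈ 0.020000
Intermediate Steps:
r = 0
o(B, m) = -5 - 2*B (o(B, m) = -2*B - 5 = -5 - 2*B)
U(w) = -1 (U(w) = -2 + (0/(-34) + w/w) = -2 + (0*(-1/34) + 1) = -2 + (0 + 1) = -2 + 1 = -1)
1/(o(-28, 34) + U(-72)) = 1/((-5 - 2*(-28)) - 1) = 1/((-5 + 56) - 1) = 1/(51 - 1) = 1/50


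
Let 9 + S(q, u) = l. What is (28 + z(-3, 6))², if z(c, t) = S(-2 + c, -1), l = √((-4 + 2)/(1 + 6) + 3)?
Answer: (133 + √133)²/49 ≈ 426.32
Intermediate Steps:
l = √133/7 (l = √(-2/7 + 3) = √(19/7) = √133/7 ≈ 1.6475)
S(q, u) = -9 + √133/7
z(c, t) = -9 + √133/7
(28 + z(-3, 6))² = (28 + (-9 + √133/7))² = (19 + √133/7)²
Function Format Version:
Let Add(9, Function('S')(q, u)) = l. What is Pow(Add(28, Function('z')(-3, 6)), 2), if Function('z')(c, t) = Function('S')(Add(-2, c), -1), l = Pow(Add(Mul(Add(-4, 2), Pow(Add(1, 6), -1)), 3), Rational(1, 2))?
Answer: Mul(Rational(1, 49), Pow(Add(133, Pow(133, Rational(1, 2))), 2)) ≈ 426.32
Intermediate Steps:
l = Mul(Rational(1, 7), Pow(133, Rational(1, 2))) (l = Pow(Add(Mul(-2, Pow(7, -1)), 3), Rational(1, 2)) = Pow(Add(Mul(-2, Rational(1, 7)), 3), Rational(1, 2)) = Pow(Add(Rational(-2, 7), 3), Rational(1, 2)) = Pow(Rational(19, 7), Rational(1, 2)) = Mul(Rational(1, 7), Pow(133, Rational(1, 2))) ≈ 1.6475)
Function('S')(q, u) = Add(-9, Mul(Rational(1, 7), Pow(133, Rational(1, 2))))
Function('z')(c, t) = Add(-9, Mul(Rational(1, 7), Pow(133, Rational(1, 2))))
Pow(Add(28, Function('z')(-3, 6)), 2) = Pow(Add(28, Add(-9, Mul(Rational(1, 7), Pow(133, Rational(1, 2))))), 2) = Pow(Add(19, Mul(Rational(1, 7), Pow(133, Rational(1, 2)))), 2)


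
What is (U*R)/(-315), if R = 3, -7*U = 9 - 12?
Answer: -1/245 ≈ -0.0040816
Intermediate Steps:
U = 3/7 (U = -(9 - 12)/7 = -⅐*(-3) = 3/7 ≈ 0.42857)
(U*R)/(-315) = ((3/7)*3)/(-315) = (9/7)*(-1/315) = -1/245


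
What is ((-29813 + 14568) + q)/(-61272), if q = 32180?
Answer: -5645/20424 ≈ -0.27639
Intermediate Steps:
((-29813 + 14568) + q)/(-61272) = ((-29813 + 14568) + 32180)/(-61272) = (-15245 + 32180)*(-1/61272) = 16935*(-1/61272) = -5645/20424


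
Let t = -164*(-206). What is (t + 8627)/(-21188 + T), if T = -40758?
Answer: -42411/61946 ≈ -0.68464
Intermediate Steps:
t = 33784
(t + 8627)/(-21188 + T) = (33784 + 8627)/(-21188 - 40758) = 42411/(-61946) = 42411*(-1/61946) = -42411/61946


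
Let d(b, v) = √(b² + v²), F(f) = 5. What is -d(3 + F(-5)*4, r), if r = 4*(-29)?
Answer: -√13985 ≈ -118.26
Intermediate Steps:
r = -116
-d(3 + F(-5)*4, r) = -√((3 + 5*4)² + (-116)²) = -√((3 + 20)² + 13456) = -√(23² + 13456) = -√(529 + 13456) = -√13985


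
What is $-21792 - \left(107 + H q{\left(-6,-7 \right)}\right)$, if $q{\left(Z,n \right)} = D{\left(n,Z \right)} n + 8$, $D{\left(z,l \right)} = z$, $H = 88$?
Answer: $-26915$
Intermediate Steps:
$q{\left(Z,n \right)} = 8 + n^{2}$ ($q{\left(Z,n \right)} = n n + 8 = n^{2} + 8 = 8 + n^{2}$)
$-21792 - \left(107 + H q{\left(-6,-7 \right)}\right) = -21792 - \left(107 + 88 \left(8 + \left(-7\right)^{2}\right)\right) = -21792 - \left(107 + 88 \left(8 + 49\right)\right) = -21792 - \left(107 + 88 \cdot 57\right) = -21792 - \left(107 + 5016\right) = -21792 - 5123 = -26915$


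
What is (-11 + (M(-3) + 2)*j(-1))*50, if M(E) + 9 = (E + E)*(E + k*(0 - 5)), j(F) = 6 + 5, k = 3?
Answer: 55000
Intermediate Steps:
j(F) = 11
M(E) = -9 + 2*E*(-15 + E) (M(E) = -9 + (E + E)*(E + 3*(0 - 5)) = -9 + (2*E)*(E + 3*(-5)) = -9 + (2*E)*(E - 15) = -9 + (2*E)*(-15 + E) = -9 + 2*E*(-15 + E))
(-11 + (M(-3) + 2)*j(-1))*50 = (-11 + ((-9 - 30*(-3) + 2*(-3)**2) + 2)*11)*50 = (-11 + ((-9 + 90 + 2*9) + 2)*11)*50 = (-11 + ((-9 + 90 + 18) + 2)*11)*50 = (-11 + (99 + 2)*11)*50 = (-11 + 101*11)*50 = (-11 + 1111)*50 = 1100*50 = 55000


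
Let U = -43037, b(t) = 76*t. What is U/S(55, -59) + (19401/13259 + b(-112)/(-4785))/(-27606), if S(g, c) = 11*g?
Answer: -1370491082536249/19265881358790 ≈ -71.136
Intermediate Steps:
U/S(55, -59) + (19401/13259 + b(-112)/(-4785))/(-27606) = -43037/(11*55) + (19401/13259 + (76*(-112))/(-4785))/(-27606) = -43037/605 + (19401*(1/13259) - 8512*(-1/4785))*(-1/27606) = -43037*1/605 + (19401/13259 + 8512/4785)*(-1/27606) = -43037/605 + (205694393/63444315)*(-1/27606) = -43037/605 - 205694393/1751443759890 = -1370491082536249/19265881358790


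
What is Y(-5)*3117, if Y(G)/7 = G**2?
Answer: 545475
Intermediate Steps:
Y(G) = 7*G**2
Y(-5)*3117 = (7*(-5)**2)*3117 = (7*25)*3117 = 175*3117 = 545475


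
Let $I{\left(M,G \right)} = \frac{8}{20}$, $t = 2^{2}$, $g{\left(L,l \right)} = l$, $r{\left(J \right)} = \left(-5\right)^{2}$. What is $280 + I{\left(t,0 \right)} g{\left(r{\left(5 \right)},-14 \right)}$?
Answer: $\frac{1372}{5} \approx 274.4$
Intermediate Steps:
$r{\left(J \right)} = 25$
$t = 4$
$I{\left(M,G \right)} = \frac{2}{5}$ ($I{\left(M,G \right)} = 8 \cdot \frac{1}{20} = \frac{2}{5}$)
$280 + I{\left(t,0 \right)} g{\left(r{\left(5 \right)},-14 \right)} = 280 + \frac{2}{5} \left(-14\right) = 280 - \frac{28}{5} = \frac{1372}{5}$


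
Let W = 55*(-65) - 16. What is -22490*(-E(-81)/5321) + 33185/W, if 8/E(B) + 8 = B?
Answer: -16361479985/1700586279 ≈ -9.6211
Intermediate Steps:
E(B) = 8/(-8 + B)
W = -3591 (W = -3575 - 16 = -3591)
-22490*(-E(-81)/5321) + 33185/W = -22490*(-8/(5321*(-8 - 81))) + 33185/(-3591) = -22490/((-5321/(8/(-89)))) + 33185*(-1/3591) = -22490/((-5321/(8*(-1/89)))) - 33185/3591 = -22490/((-5321/(-8/89))) - 33185/3591 = -22490/((-5321*(-89/8))) - 33185/3591 = -22490/473569/8 - 33185/3591 = -22490*8/473569 - 33185/3591 = -179920/473569 - 33185/3591 = -16361479985/1700586279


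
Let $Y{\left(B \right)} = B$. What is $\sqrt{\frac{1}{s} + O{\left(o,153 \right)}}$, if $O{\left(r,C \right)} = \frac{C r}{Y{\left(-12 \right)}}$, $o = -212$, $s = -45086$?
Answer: $\frac{41 \sqrt{3268599742}}{45086} \approx 51.99$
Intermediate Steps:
$O{\left(r,C \right)} = - \frac{C r}{12}$ ($O{\left(r,C \right)} = \frac{C r}{-12} = C r \left(- \frac{1}{12}\right) = - \frac{C r}{12}$)
$\sqrt{\frac{1}{s} + O{\left(o,153 \right)}} = \sqrt{\frac{1}{-45086} - \frac{51}{4} \left(-212\right)} = \sqrt{- \frac{1}{45086} + 2703} = \sqrt{\frac{121867457}{45086}} = \frac{41 \sqrt{3268599742}}{45086}$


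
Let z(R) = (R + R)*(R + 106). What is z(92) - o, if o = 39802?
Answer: -3370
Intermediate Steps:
z(R) = 2*R*(106 + R) (z(R) = (2*R)*(106 + R) = 2*R*(106 + R))
z(92) - o = 2*92*(106 + 92) - 1*39802 = 2*92*198 - 39802 = 36432 - 39802 = -3370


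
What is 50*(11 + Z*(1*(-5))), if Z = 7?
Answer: -1200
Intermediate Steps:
50*(11 + Z*(1*(-5))) = 50*(11 + 7*(1*(-5))) = 50*(11 + 7*(-5)) = 50*(11 - 35) = 50*(-24) = -1200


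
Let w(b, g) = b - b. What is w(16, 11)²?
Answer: 0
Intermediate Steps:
w(b, g) = 0
w(16, 11)² = 0² = 0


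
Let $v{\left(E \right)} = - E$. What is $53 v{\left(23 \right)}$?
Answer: $-1219$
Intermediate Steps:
$53 v{\left(23 \right)} = 53 \left(\left(-1\right) 23\right) = 53 \left(-23\right) = -1219$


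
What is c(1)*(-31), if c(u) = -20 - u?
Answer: 651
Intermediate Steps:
c(1)*(-31) = (-20 - 1*1)*(-31) = (-20 - 1)*(-31) = -21*(-31) = 651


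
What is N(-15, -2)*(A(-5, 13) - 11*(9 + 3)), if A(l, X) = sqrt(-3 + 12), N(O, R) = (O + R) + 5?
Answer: 1548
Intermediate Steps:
N(O, R) = 5 + O + R
A(l, X) = 3 (A(l, X) = sqrt(9) = 3)
N(-15, -2)*(A(-5, 13) - 11*(9 + 3)) = (5 - 15 - 2)*(3 - 11*(9 + 3)) = -12*(3 - 11*12) = -12*(3 - 132) = -12*(-129) = 1548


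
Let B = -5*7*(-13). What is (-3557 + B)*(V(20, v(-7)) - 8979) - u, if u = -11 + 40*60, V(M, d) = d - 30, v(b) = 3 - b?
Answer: 27912509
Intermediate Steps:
B = 455 (B = -35*(-13) = 455)
V(M, d) = -30 + d
u = 2389 (u = -11 + 2400 = 2389)
(-3557 + B)*(V(20, v(-7)) - 8979) - u = (-3557 + 455)*((-30 + (3 - 1*(-7))) - 8979) - 1*2389 = -3102*((-30 + (3 + 7)) - 8979) - 2389 = -3102*((-30 + 10) - 8979) - 2389 = -3102*(-20 - 8979) - 2389 = -3102*(-8999) - 2389 = 27914898 - 2389 = 27912509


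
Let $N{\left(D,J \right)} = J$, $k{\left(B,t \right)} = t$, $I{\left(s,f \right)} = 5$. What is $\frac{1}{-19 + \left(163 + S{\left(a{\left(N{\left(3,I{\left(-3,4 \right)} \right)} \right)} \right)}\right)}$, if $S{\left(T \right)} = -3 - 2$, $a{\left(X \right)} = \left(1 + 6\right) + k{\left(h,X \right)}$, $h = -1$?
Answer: $\frac{1}{139} \approx 0.0071942$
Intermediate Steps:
$a{\left(X \right)} = 7 + X$ ($a{\left(X \right)} = \left(1 + 6\right) + X = 7 + X$)
$S{\left(T \right)} = -5$
$\frac{1}{-19 + \left(163 + S{\left(a{\left(N{\left(3,I{\left(-3,4 \right)} \right)} \right)} \right)}\right)} = \frac{1}{-19 + \left(163 - 5\right)} = \frac{1}{-19 + 158} = \frac{1}{139}$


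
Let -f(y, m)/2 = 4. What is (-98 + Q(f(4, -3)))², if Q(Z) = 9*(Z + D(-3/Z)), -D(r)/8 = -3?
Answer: 2116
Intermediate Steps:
D(r) = 24 (D(r) = -8*(-3) = 24)
f(y, m) = -8 (f(y, m) = -2*4 = -8)
Q(Z) = 216 + 9*Z (Q(Z) = 9*(Z + 24) = 9*(24 + Z) = 216 + 9*Z)
(-98 + Q(f(4, -3)))² = (-98 + (216 + 9*(-8)))² = (-98 + (216 - 72))² = (-98 + 144)² = 46² = 2116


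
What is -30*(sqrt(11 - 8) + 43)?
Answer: -1290 - 30*sqrt(3) ≈ -1342.0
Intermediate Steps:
-30*(sqrt(11 - 8) + 43) = -30*(sqrt(3) + 43) = -30*(43 + sqrt(3)) = -1290 - 30*sqrt(3)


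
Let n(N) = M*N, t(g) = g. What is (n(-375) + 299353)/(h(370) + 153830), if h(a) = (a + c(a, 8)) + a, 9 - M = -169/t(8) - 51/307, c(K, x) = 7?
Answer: 707312843/379641112 ≈ 1.8631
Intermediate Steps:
M = 74395/2456 (M = 9 - (-169/8 - 51/307) = 9 - 1*(-52291/2456) = 9 + 52291/2456 = 74395/2456 ≈ 30.291)
n(N) = 74395*N/2456
h(a) = 7 + 2*a (h(a) = (a + 7) + a = (7 + a) + a = 7 + 2*a)
(n(-375) + 299353)/(h(370) + 153830) = ((74395/2456)*(-375) + 299353)/((7 + 2*370) + 153830) = (-27898125/2456 + 299353)/((7 + 740) + 153830) = 707312843/(2456*(747 + 153830)) = (707312843/2456)/154577 = (707312843/2456)*(1/154577) = 707312843/379641112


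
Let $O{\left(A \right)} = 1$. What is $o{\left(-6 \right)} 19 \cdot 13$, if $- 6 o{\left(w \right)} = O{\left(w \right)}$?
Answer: $- \frac{247}{6} \approx -41.167$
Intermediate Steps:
$o{\left(w \right)} = - \frac{1}{6}$ ($o{\left(w \right)} = \left(- \frac{1}{6}\right) 1 = - \frac{1}{6}$)
$o{\left(-6 \right)} 19 \cdot 13 = - \frac{19 \cdot 13}{6} = \left(- \frac{1}{6}\right) 247 = - \frac{247}{6}$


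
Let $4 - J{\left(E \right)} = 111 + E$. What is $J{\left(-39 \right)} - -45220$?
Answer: $45152$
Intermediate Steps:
$J{\left(E \right)} = -107 - E$ ($J{\left(E \right)} = 4 - \left(111 + E\right) = -107 - E$)
$J{\left(-39 \right)} - -45220 = \left(-107 - -39\right) - -45220 = \left(-107 + 39\right) + 45220 = -68 + 45220 = 45152$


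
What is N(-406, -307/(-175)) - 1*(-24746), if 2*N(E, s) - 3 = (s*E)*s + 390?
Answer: 212780433/8750 ≈ 24318.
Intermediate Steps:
N(E, s) = 393/2 + E*s²/2 (N(E, s) = 3/2 + ((s*E)*s + 390)/2 = 3/2 + ((E*s)*s + 390)/2 = 3/2 + (E*s² + 390)/2 = 3/2 + (390 + E*s²)/2 = 3/2 + (195 + E*s²/2) = 393/2 + E*s²/2)
N(-406, -307/(-175)) - 1*(-24746) = (393/2 + (½)*(-406)*(-307/(-175))²) - 1*(-24746) = (393/2 + (½)*(-406)*(-307*(-1/175))²) + 24746 = (393/2 + (½)*(-406)*(307/175)²) + 24746 = (393/2 + (½)*(-406)*(94249/30625)) + 24746 = (393/2 - 2733221/4375) + 24746 = -3747067/8750 + 24746 = 212780433/8750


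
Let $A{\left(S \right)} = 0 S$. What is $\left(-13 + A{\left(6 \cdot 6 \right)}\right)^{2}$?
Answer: $169$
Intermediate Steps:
$A{\left(S \right)} = 0$
$\left(-13 + A{\left(6 \cdot 6 \right)}\right)^{2} = \left(-13 + 0\right)^{2} = \left(-13\right)^{2} = 169$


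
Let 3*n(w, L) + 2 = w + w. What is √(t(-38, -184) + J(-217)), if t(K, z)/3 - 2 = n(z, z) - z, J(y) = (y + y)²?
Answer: 8*√2946 ≈ 434.22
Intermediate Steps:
n(w, L) = -⅔ + 2*w/3 (n(w, L) = -⅔ + (w + w)/3 = -⅔ + (2*w)/3 = -⅔ + 2*w/3)
J(y) = 4*y² (J(y) = (2*y)² = 4*y²)
t(K, z) = 4 - z (t(K, z) = 6 + 3*((-⅔ + 2*z/3) - z) = 6 + 3*(-⅔ - z/3) = 6 + (-2 - z) = 4 - z)
√(t(-38, -184) + J(-217)) = √((4 - 1*(-184)) + 4*(-217)²) = √((4 + 184) + 4*47089) = √(188 + 188356) = √188544 = 8*√2946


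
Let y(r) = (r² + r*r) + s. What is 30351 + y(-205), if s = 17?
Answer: 114418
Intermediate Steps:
y(r) = 17 + 2*r² (y(r) = (r² + r*r) + 17 = (r² + r²) + 17 = 2*r² + 17 = 17 + 2*r²)
30351 + y(-205) = 30351 + (17 + 2*(-205)²) = 30351 + (17 + 2*42025) = 30351 + (17 + 84050) = 30351 + 84067 = 114418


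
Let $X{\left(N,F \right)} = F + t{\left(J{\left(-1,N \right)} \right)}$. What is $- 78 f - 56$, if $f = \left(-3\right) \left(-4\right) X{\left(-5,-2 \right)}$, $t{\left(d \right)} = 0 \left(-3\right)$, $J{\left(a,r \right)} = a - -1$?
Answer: $1816$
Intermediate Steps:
$J{\left(a,r \right)} = 1 + a$ ($J{\left(a,r \right)} = a + 1 = 1 + a$)
$t{\left(d \right)} = 0$
$X{\left(N,F \right)} = F$ ($X{\left(N,F \right)} = F + 0 = F$)
$f = -24$ ($f = \left(-3\right) \left(-4\right) \left(-2\right) = 12 \left(-2\right) = -24$)
$- 78 f - 56 = \left(-78\right) \left(-24\right) - 56 = 1872 - 56 = 1816$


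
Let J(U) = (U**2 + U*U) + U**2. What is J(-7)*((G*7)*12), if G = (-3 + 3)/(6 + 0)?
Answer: 0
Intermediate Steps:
G = 0 (G = 0/6 = 0*(1/6) = 0)
J(U) = 3*U**2 (J(U) = (U**2 + U**2) + U**2 = 2*U**2 + U**2 = 3*U**2)
J(-7)*((G*7)*12) = (3*(-7)**2)*((0*7)*12) = (3*49)*(0*12) = 147*0 = 0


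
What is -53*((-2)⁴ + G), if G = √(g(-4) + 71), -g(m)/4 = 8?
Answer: -848 - 53*√39 ≈ -1179.0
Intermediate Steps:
g(m) = -32 (g(m) = -4*8 = -32)
G = √39 (G = √(-32 + 71) = √39 ≈ 6.2450)
-53*((-2)⁴ + G) = -53*((-2)⁴ + √39) = -53*(16 + √39) = -848 - 53*√39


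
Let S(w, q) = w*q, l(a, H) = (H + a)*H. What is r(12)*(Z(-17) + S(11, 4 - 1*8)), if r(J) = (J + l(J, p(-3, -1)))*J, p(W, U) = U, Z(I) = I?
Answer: -732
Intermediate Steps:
l(a, H) = H*(H + a)
S(w, q) = q*w
r(J) = J (r(J) = (J - (-1 + J))*J = (J + (1 - J))*J = 1*J = J)
r(12)*(Z(-17) + S(11, 4 - 1*8)) = 12*(-17 + (4 - 1*8)*11) = 12*(-17 + (4 - 8)*11) = 12*(-17 - 4*11) = 12*(-17 - 44) = 12*(-61) = -732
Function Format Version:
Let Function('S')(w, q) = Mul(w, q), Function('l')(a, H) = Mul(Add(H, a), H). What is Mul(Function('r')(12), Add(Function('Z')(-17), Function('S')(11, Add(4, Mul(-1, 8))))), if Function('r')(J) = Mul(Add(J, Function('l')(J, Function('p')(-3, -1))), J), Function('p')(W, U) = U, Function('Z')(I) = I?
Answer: -732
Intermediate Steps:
Function('l')(a, H) = Mul(H, Add(H, a))
Function('S')(w, q) = Mul(q, w)
Function('r')(J) = J (Function('r')(J) = Mul(Add(J, Mul(-1, Add(-1, J))), J) = Mul(Add(J, Add(1, Mul(-1, J))), J) = Mul(1, J) = J)
Mul(Function('r')(12), Add(Function('Z')(-17), Function('S')(11, Add(4, Mul(-1, 8))))) = Mul(12, Add(-17, Mul(Add(4, Mul(-1, 8)), 11))) = Mul(12, Add(-17, Mul(Add(4, -8), 11))) = Mul(12, Add(-17, Mul(-4, 11))) = Mul(12, Add(-17, -44)) = Mul(12, -61) = -732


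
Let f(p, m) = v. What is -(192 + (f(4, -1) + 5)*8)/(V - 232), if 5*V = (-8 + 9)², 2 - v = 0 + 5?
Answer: 1040/1159 ≈ 0.89733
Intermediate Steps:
v = -3 (v = 2 - (0 + 5) = 2 - 1*5 = 2 - 5 = -3)
f(p, m) = -3
V = ⅕ (V = (-8 + 9)²/5 = (⅕)*1² = (⅕)*1 = ⅕ ≈ 0.20000)
-(192 + (f(4, -1) + 5)*8)/(V - 232) = -(192 + (-3 + 5)*8)/(⅕ - 232) = -(192 + 2*8)/(-1159/5) = -(192 + 16)*(-5)/1159 = -208*(-5)/1159 = -1*(-1040/1159) = 1040/1159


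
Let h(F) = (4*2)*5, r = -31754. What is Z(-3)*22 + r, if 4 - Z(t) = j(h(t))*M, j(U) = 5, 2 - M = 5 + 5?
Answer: -30786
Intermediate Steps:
h(F) = 40 (h(F) = 8*5 = 40)
M = -8 (M = 2 - (5 + 5) = 2 - 1*10 = 2 - 10 = -8)
Z(t) = 44 (Z(t) = 4 - 5*(-8) = 4 - 1*(-40) = 4 + 40 = 44)
Z(-3)*22 + r = 44*22 - 31754 = 968 - 31754 = -30786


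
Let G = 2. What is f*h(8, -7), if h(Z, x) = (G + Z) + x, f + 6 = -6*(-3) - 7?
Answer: 15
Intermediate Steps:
f = 5 (f = -6 + (-6*(-3) - 7) = -6 + (18 - 7) = -6 + 11 = 5)
h(Z, x) = 2 + Z + x (h(Z, x) = (2 + Z) + x = 2 + Z + x)
f*h(8, -7) = 5*(2 + 8 - 7) = 5*3 = 15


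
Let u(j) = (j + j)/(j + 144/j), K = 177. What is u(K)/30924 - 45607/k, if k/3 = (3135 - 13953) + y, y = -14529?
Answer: 274029243491/456842617686 ≈ 0.59983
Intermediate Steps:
k = -76041 (k = 3*((3135 - 13953) - 14529) = 3*(-10818 - 14529) = 3*(-25347) = -76041)
u(j) = 2*j/(j + 144/j) (u(j) = (2*j)/(j + 144/j) = 2*j/(j + 144/j))
u(K)/30924 - 45607/k = (2*177**2/(144 + 177**2))/30924 - 45607/(-76041) = (2*31329/(144 + 31329))*(1/30924) - 45607*(-1/76041) = (2*31329/31473)*(1/30924) + 45607/76041 = (2*31329*(1/31473))*(1/30924) + 45607/76041 = (6962/3497)*(1/30924) + 45607/76041 = 3481/54070614 + 45607/76041 = 274029243491/456842617686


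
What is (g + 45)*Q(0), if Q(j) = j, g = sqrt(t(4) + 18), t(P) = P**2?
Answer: 0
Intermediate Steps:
g = sqrt(34) (g = sqrt(4**2 + 18) = sqrt(16 + 18) = sqrt(34) ≈ 5.8309)
(g + 45)*Q(0) = (sqrt(34) + 45)*0 = (45 + sqrt(34))*0 = 0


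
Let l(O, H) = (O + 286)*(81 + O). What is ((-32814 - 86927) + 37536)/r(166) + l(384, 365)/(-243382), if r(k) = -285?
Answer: 1991842556/6936387 ≈ 287.16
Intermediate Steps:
l(O, H) = (81 + O)*(286 + O) (l(O, H) = (286 + O)*(81 + O) = (81 + O)*(286 + O))
((-32814 - 86927) + 37536)/r(166) + l(384, 365)/(-243382) = ((-32814 - 86927) + 37536)/(-285) + (23166 + 384² + 367*384)/(-243382) = (-119741 + 37536)*(-1/285) + (23166 + 147456 + 140928)*(-1/243382) = -82205*(-1/285) + 311550*(-1/243382) = 16441/57 - 155775/121691 = 1991842556/6936387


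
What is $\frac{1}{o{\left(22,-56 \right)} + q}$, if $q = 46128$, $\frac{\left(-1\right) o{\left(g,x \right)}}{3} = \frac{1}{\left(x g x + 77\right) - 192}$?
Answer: $\frac{22959}{1059052751} \approx 2.1679 \cdot 10^{-5}$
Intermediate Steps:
$o{\left(g,x \right)} = - \frac{3}{-115 + g x^{2}}$ ($o{\left(g,x \right)} = - \frac{3}{\left(x g x + 77\right) - 192} = - \frac{3}{\left(g x x + 77\right) - 192} = - \frac{3}{\left(g x^{2} + 77\right) - 192} = - \frac{3}{\left(77 + g x^{2}\right) - 192} = - \frac{3}{-115 + g x^{2}}$)
$\frac{1}{o{\left(22,-56 \right)} + q} = \frac{1}{- \frac{3}{-115 + 22 \left(-56\right)^{2}} + 46128} = \frac{1}{- \frac{3}{-115 + 22 \cdot 3136} + 46128} = \frac{1}{- \frac{3}{-115 + 68992} + 46128} = \frac{1}{- \frac{3}{68877} + 46128} = \frac{1}{\left(-3\right) \frac{1}{68877} + 46128} = \frac{1}{- \frac{1}{22959} + 46128} = \frac{1}{\frac{1059052751}{22959}} = \frac{22959}{1059052751}$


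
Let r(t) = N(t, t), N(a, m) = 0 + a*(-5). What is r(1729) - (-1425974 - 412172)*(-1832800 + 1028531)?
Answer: -1478363853919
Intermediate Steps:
N(a, m) = -5*a (N(a, m) = 0 - 5*a = -5*a)
r(t) = -5*t
r(1729) - (-1425974 - 412172)*(-1832800 + 1028531) = -5*1729 - (-1425974 - 412172)*(-1832800 + 1028531) = -8645 - (-1838146)*(-804269) = -8645 - 1*1478363845274 = -8645 - 1478363845274 = -1478363853919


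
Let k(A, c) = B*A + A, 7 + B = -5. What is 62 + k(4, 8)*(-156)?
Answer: 6926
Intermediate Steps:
B = -12 (B = -7 - 5 = -12)
k(A, c) = -11*A (k(A, c) = -12*A + A = -11*A)
62 + k(4, 8)*(-156) = 62 - 11*4*(-156) = 62 - 44*(-156) = 62 + 6864 = 6926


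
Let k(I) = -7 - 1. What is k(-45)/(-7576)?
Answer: 1/947 ≈ 0.0010560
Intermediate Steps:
k(I) = -8
k(-45)/(-7576) = -8/(-7576) = -8*(-1/7576) = 1/947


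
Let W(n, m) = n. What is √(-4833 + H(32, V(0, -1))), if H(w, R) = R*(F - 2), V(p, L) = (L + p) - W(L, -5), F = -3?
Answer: 3*I*√537 ≈ 69.52*I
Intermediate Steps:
V(p, L) = p (V(p, L) = (L + p) - L = p)
H(w, R) = -5*R (H(w, R) = R*(-3 - 2) = R*(-5) = -5*R)
√(-4833 + H(32, V(0, -1))) = √(-4833 - 5*0) = √(-4833 + 0) = √(-4833) = 3*I*√537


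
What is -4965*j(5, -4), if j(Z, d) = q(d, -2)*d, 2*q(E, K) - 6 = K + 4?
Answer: 79440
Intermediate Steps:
q(E, K) = 5 + K/2 (q(E, K) = 3 + (K + 4)/2 = 3 + (4 + K)/2 = 3 + (2 + K/2) = 5 + K/2)
j(Z, d) = 4*d (j(Z, d) = (5 + (½)*(-2))*d = (5 - 1)*d = 4*d)
-4965*j(5, -4) = -19860*(-4) = -4965*(-16) = 79440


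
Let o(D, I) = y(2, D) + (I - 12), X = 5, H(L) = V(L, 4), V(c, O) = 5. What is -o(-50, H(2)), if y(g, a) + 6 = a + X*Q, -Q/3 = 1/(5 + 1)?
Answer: 131/2 ≈ 65.500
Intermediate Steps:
H(L) = 5
Q = -½ (Q = -3/(5 + 1) = -3/6 = -3*⅙ = -½ ≈ -0.50000)
y(g, a) = -17/2 + a (y(g, a) = -6 + (a + 5*(-½)) = -6 + (a - 5/2) = -6 + (-5/2 + a) = -17/2 + a)
o(D, I) = -41/2 + D + I (o(D, I) = (-17/2 + D) + (I - 12) = (-17/2 + D) + (-12 + I) = -41/2 + D + I)
-o(-50, H(2)) = -(-41/2 - 50 + 5) = -1*(-131/2) = 131/2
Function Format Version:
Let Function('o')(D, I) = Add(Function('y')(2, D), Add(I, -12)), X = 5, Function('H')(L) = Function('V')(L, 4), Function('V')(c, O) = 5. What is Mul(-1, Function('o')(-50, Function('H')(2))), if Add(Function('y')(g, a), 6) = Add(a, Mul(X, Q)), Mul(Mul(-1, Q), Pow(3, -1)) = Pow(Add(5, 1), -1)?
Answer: Rational(131, 2) ≈ 65.500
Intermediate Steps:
Function('H')(L) = 5
Q = Rational(-1, 2) (Q = Mul(-3, Pow(Add(5, 1), -1)) = Mul(-3, Pow(6, -1)) = Mul(-3, Rational(1, 6)) = Rational(-1, 2) ≈ -0.50000)
Function('y')(g, a) = Add(Rational(-17, 2), a) (Function('y')(g, a) = Add(-6, Add(a, Mul(5, Rational(-1, 2)))) = Add(-6, Add(a, Rational(-5, 2))) = Add(-6, Add(Rational(-5, 2), a)) = Add(Rational(-17, 2), a))
Function('o')(D, I) = Add(Rational(-41, 2), D, I) (Function('o')(D, I) = Add(Add(Rational(-17, 2), D), Add(I, -12)) = Add(Add(Rational(-17, 2), D), Add(-12, I)) = Add(Rational(-41, 2), D, I))
Mul(-1, Function('o')(-50, Function('H')(2))) = Mul(-1, Add(Rational(-41, 2), -50, 5)) = Mul(-1, Rational(-131, 2)) = Rational(131, 2)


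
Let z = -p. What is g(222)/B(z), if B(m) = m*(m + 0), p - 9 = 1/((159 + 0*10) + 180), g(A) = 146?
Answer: 8389233/4657352 ≈ 1.8013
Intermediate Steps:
p = 3052/339 (p = 9 + 1/((159 + 0*10) + 180) = 9 + 1/((159 + 0) + 180) = 9 + 1/(159 + 180) = 9 + 1/339 = 3052/339 ≈ 9.0029)
z = -3052/339 (z = -1*3052/339 = -3052/339 ≈ -9.0029)
B(m) = m**2 (B(m) = m*m = m**2)
g(222)/B(z) = 146/((-3052/339)**2) = 146/(9314704/114921) = 146*(114921/9314704) = 8389233/4657352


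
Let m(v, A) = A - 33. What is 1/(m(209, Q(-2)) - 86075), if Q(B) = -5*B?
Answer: -1/86098 ≈ -1.1615e-5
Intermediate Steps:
m(v, A) = -33 + A
1/(m(209, Q(-2)) - 86075) = 1/((-33 - 5*(-2)) - 86075) = 1/((-33 + 10) - 86075) = 1/(-23 - 86075) = 1/(-86098) = -1/86098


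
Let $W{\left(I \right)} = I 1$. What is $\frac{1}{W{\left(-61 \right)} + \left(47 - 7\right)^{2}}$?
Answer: $\frac{1}{1539} \approx 0.00064977$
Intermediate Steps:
$W{\left(I \right)} = I$
$\frac{1}{W{\left(-61 \right)} + \left(47 - 7\right)^{2}} = \frac{1}{-61 + \left(47 - 7\right)^{2}} = \frac{1}{-61 + 40^{2}} = \frac{1}{-61 + 1600} = \frac{1}{1539}$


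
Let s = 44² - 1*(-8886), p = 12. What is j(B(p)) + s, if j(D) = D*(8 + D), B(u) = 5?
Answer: 10887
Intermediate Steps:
s = 10822 (s = 1936 + 8886 = 10822)
j(B(p)) + s = 5*(8 + 5) + 10822 = 5*13 + 10822 = 65 + 10822 = 10887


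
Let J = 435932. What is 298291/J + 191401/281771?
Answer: 3418113757/2506795828 ≈ 1.3635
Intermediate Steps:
298291/J + 191401/281771 = 298291/435932 + 191401/281771 = 298291*(1/435932) + 191401*(1/281771) = 42613/62276 + 27343/40253 = 3418113757/2506795828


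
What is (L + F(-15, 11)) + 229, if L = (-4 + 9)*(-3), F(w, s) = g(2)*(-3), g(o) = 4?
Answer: 202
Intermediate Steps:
F(w, s) = -12 (F(w, s) = 4*(-3) = -12)
L = -15 (L = 5*(-3) = -15)
(L + F(-15, 11)) + 229 = (-15 - 12) + 229 = -27 + 229 = 202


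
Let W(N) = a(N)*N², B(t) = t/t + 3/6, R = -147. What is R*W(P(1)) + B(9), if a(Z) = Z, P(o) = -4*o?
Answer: 18819/2 ≈ 9409.5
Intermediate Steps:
B(t) = 3/2 (B(t) = 1 + 3*(⅙) = 1 + ½ = 3/2)
W(N) = N³ (W(N) = N*N² = N³)
R*W(P(1)) + B(9) = -147*(-4*1)³ + 3/2 = -147*(-4)³ + 3/2 = -147*(-64) + 3/2 = 9408 + 3/2 = 18819/2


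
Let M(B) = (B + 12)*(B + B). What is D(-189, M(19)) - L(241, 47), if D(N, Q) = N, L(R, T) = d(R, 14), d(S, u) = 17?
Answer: -206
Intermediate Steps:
L(R, T) = 17
M(B) = 2*B*(12 + B) (M(B) = (12 + B)*(2*B) = 2*B*(12 + B))
D(-189, M(19)) - L(241, 47) = -189 - 1*17 = -189 - 17 = -206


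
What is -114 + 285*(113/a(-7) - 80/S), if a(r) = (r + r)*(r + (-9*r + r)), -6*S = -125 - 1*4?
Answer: -36029187/29498 ≈ -1221.4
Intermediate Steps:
S = 43/2 (S = -(-125 - 1*4)/6 = -(-125 - 4)/6 = -⅙*(-129) = 43/2 ≈ 21.500)
a(r) = -14*r² (a(r) = (2*r)*(r - 8*r) = (2*r)*(-7*r) = -14*r²)
-114 + 285*(113/a(-7) - 80/S) = -114 + 285*(113/((-14*(-7)²)) - 80/43/2) = -114 + 285*(113/((-14*49)) - 80*2/43) = -114 + 285*(113/(-686) - 160/43) = -114 + 285*(113*(-1/686) - 160/43) = -114 + 285*(-113/686 - 160/43) = -114 + 285*(-114619/29498) = -114 - 32666415/29498 = -36029187/29498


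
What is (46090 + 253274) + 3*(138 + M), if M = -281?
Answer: 298935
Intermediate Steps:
(46090 + 253274) + 3*(138 + M) = (46090 + 253274) + 3*(138 - 281) = 299364 + 3*(-143) = 299364 - 429 = 298935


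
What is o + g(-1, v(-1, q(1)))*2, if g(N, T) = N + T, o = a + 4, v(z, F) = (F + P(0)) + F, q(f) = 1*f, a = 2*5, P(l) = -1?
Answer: 14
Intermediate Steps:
a = 10
q(f) = f
v(z, F) = -1 + 2*F (v(z, F) = (F - 1) + F = (-1 + F) + F = -1 + 2*F)
o = 14 (o = 10 + 4 = 14)
o + g(-1, v(-1, q(1)))*2 = 14 + (-1 + (-1 + 2*1))*2 = 14 + (-1 + (-1 + 2))*2 = 14 + (-1 + 1)*2 = 14 + 0*2 = 14 + 0 = 14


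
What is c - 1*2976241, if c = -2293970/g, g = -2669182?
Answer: -3972063305446/1334591 ≈ -2.9762e+6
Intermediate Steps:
c = 1146985/1334591 (c = -2293970/(-2669182) = -2293970*(-1/2669182) = 1146985/1334591 ≈ 0.85943)
c - 1*2976241 = 1146985/1334591 - 1*2976241 = 1146985/1334591 - 2976241 = -3972063305446/1334591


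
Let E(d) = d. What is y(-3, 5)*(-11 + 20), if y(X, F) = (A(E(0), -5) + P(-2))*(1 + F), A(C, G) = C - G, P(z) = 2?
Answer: 378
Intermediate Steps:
y(X, F) = 7 + 7*F (y(X, F) = ((0 - 1*(-5)) + 2)*(1 + F) = ((0 + 5) + 2)*(1 + F) = (5 + 2)*(1 + F) = 7*(1 + F) = 7 + 7*F)
y(-3, 5)*(-11 + 20) = (7 + 7*5)*(-11 + 20) = (7 + 35)*9 = 42*9 = 378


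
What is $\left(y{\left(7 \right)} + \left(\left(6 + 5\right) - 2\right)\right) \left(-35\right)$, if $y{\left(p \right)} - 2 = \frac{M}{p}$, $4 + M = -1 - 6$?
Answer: $-330$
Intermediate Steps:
$M = -11$ ($M = -4 - 7 = -11$)
$y{\left(p \right)} = 2 - \frac{11}{p}$
$\left(y{\left(7 \right)} + \left(\left(6 + 5\right) - 2\right)\right) \left(-35\right) = \left(\left(2 - \frac{11}{7}\right) + \left(\left(6 + 5\right) - 2\right)\right) \left(-35\right) = \left(\left(2 - \frac{11}{7}\right) + \left(11 - 2\right)\right) \left(-35\right) = \left(\left(2 - \frac{11}{7}\right) + 9\right) \left(-35\right) = \left(\frac{3}{7} + 9\right) \left(-35\right) = \frac{66}{7} \left(-35\right) = -330$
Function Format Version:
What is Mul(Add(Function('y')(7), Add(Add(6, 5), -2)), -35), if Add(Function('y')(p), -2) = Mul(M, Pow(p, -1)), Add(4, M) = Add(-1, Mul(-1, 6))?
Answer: -330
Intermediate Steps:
M = -11 (M = Add(-4, Add(-1, Mul(-1, 6))) = Add(-4, Add(-1, -6)) = Add(-4, -7) = -11)
Function('y')(p) = Add(2, Mul(-11, Pow(p, -1)))
Mul(Add(Function('y')(7), Add(Add(6, 5), -2)), -35) = Mul(Add(Add(2, Mul(-11, Pow(7, -1))), Add(Add(6, 5), -2)), -35) = Mul(Add(Add(2, Mul(-11, Rational(1, 7))), Add(11, -2)), -35) = Mul(Add(Add(2, Rational(-11, 7)), 9), -35) = Mul(Add(Rational(3, 7), 9), -35) = Mul(Rational(66, 7), -35) = -330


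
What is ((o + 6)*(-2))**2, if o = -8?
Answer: 16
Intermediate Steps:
((o + 6)*(-2))**2 = ((-8 + 6)*(-2))**2 = (-2*(-2))**2 = 4**2 = 16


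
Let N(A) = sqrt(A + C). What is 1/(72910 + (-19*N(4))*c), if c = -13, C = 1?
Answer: 14582/1063112611 - 247*sqrt(5)/5315563055 ≈ 1.3612e-5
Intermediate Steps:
N(A) = sqrt(1 + A) (N(A) = sqrt(A + 1) = sqrt(1 + A))
1/(72910 + (-19*N(4))*c) = 1/(72910 - 19*sqrt(1 + 4)*(-13)) = 1/(72910 - 19*sqrt(5)*(-13)) = 1/(72910 + 247*sqrt(5))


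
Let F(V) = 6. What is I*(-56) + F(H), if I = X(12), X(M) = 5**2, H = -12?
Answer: -1394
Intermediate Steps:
X(M) = 25
I = 25
I*(-56) + F(H) = 25*(-56) + 6 = -1400 + 6 = -1394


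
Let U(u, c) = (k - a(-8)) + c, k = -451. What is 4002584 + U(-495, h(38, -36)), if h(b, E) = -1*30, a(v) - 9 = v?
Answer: 4002102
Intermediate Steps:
a(v) = 9 + v
h(b, E) = -30
U(u, c) = -452 + c (U(u, c) = (-451 - (9 - 8)) + c = (-451 - 1*1) + c = (-451 - 1) + c = -452 + c)
4002584 + U(-495, h(38, -36)) = 4002584 + (-452 - 30) = 4002584 - 482 = 4002102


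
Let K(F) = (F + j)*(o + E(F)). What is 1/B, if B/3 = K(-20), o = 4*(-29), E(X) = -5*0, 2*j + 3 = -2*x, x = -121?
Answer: -1/34626 ≈ -2.8880e-5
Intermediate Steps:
j = 239/2 (j = -3/2 + (-2*(-121))/2 = -3/2 + (½)*242 = -3/2 + 121 = 239/2 ≈ 119.50)
E(X) = 0
o = -116
K(F) = -13862 - 116*F (K(F) = (F + 239/2)*(-116 + 0) = (239/2 + F)*(-116) = -13862 - 116*F)
B = -34626 (B = 3*(-13862 - 116*(-20)) = 3*(-13862 + 2320) = 3*(-11542) = -34626)
1/B = 1/(-34626) = -1/34626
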